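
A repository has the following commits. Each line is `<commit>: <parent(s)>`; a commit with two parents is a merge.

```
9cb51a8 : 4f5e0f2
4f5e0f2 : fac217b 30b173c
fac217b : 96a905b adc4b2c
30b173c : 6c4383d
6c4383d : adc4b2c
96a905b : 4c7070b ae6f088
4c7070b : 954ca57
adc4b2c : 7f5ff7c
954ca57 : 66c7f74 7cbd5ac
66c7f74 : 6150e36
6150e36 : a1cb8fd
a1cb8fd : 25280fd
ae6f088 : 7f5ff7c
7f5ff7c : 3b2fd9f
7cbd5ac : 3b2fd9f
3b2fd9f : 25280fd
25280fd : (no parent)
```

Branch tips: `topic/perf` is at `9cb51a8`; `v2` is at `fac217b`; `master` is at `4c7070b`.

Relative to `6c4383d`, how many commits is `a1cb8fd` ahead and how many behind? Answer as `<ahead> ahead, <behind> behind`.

Reachable from a1cb8fd: {25280fd, a1cb8fd}.
Reachable from 6c4383d: {25280fd, 3b2fd9f, 6c4383d, 7f5ff7c, adc4b2c}.
Only in a1cb8fd's history (ahead): {a1cb8fd} — 1.
Only in 6c4383d's history (behind): {3b2fd9f, 6c4383d, 7f5ff7c, adc4b2c} — 4.

1 ahead, 4 behind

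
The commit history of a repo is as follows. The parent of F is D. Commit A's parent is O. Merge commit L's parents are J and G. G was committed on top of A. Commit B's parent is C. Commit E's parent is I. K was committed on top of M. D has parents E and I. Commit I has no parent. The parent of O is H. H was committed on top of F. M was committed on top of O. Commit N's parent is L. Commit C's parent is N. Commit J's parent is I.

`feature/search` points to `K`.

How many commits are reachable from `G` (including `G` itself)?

Walking parent pointers from G: reachable set = {A, D, E, F, G, H, I, O}.
That is 8 commits.

8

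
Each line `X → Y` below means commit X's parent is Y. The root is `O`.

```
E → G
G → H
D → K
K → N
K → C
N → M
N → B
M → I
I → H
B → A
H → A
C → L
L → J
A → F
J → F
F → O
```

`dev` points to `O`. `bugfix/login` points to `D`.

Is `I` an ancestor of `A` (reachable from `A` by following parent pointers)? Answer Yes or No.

Ancestors of A: {A, F, O}.
I is not in that set, so it is not an ancestor of A.

No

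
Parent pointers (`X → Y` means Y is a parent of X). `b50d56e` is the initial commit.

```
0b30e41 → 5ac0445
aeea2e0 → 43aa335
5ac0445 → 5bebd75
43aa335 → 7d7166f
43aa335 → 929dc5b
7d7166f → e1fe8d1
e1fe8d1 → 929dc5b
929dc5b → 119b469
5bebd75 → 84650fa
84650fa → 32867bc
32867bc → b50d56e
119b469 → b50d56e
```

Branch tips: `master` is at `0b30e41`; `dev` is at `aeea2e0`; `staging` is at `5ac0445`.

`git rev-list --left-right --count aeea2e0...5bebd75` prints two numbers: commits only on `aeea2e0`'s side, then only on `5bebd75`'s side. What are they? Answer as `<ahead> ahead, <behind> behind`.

Reachable from aeea2e0: {119b469, 43aa335, 7d7166f, 929dc5b, aeea2e0, b50d56e, e1fe8d1}.
Reachable from 5bebd75: {32867bc, 5bebd75, 84650fa, b50d56e}.
Only in aeea2e0's history (ahead): {119b469, 43aa335, 7d7166f, 929dc5b, aeea2e0, e1fe8d1} — 6.
Only in 5bebd75's history (behind): {32867bc, 5bebd75, 84650fa} — 3.

6 ahead, 3 behind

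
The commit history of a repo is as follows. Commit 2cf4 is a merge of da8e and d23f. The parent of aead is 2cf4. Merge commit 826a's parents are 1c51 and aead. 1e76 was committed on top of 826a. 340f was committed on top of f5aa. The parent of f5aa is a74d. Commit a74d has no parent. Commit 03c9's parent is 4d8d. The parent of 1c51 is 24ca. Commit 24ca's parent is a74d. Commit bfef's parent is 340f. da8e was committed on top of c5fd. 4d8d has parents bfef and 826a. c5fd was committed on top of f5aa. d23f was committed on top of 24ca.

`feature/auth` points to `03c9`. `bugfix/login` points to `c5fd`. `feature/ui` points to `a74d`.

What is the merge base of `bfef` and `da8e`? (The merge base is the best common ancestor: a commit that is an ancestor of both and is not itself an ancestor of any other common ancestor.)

f5aa

Ancestors of bfef: {340f, a74d, bfef, f5aa}.
Ancestors of da8e: {a74d, c5fd, da8e, f5aa}.
Common ancestors: {a74d, f5aa}.
Among these, f5aa is not an ancestor of any other common ancestor — it is the merge base.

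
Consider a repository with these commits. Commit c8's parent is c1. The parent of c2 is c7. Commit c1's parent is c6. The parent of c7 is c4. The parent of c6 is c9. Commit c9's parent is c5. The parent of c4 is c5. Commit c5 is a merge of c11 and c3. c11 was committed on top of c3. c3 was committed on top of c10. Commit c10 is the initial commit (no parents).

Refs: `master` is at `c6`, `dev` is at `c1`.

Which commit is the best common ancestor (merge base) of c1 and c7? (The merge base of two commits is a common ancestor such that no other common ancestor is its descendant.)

Ancestors of c1: {c1, c10, c11, c3, c5, c6, c9}.
Ancestors of c7: {c10, c11, c3, c4, c5, c7}.
Common ancestors: {c10, c11, c3, c5}.
Among these, c5 is not an ancestor of any other common ancestor — it is the merge base.

c5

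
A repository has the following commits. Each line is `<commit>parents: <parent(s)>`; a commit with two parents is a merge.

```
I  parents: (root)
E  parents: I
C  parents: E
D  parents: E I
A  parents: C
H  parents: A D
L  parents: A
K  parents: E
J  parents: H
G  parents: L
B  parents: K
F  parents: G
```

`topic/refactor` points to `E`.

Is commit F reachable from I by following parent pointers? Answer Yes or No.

No

Ancestors of I: {I}.
F is not in that set, so it is not an ancestor of I.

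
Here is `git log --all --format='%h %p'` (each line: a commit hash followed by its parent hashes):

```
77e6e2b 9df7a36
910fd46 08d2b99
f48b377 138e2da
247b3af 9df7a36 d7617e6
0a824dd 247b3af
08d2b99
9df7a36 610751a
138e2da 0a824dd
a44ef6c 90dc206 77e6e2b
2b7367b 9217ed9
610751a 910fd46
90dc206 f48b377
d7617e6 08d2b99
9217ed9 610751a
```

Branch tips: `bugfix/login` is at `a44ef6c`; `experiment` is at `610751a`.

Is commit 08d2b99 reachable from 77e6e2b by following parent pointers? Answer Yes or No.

Yes

Ancestors of 77e6e2b (commits reachable by following parents): {08d2b99, 610751a, 77e6e2b, 910fd46, 9df7a36}.
08d2b99 is in that set, so it is an ancestor of 77e6e2b.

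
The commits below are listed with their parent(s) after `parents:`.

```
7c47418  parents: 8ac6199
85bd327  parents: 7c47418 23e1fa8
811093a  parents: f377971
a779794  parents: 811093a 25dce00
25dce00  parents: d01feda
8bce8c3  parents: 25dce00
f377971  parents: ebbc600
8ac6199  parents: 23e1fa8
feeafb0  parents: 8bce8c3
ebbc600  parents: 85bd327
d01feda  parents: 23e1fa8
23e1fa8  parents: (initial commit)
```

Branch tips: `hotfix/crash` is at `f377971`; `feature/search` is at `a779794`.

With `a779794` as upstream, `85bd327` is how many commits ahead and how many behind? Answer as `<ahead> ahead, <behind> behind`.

Reachable from 85bd327: {23e1fa8, 7c47418, 85bd327, 8ac6199}.
Reachable from a779794: {23e1fa8, 25dce00, 7c47418, 811093a, 85bd327, 8ac6199, a779794, d01feda, ebbc600, f377971}.
Only in 85bd327's history (ahead): {} — 0.
Only in a779794's history (behind): {25dce00, 811093a, a779794, d01feda, ebbc600, f377971} — 6.

0 ahead, 6 behind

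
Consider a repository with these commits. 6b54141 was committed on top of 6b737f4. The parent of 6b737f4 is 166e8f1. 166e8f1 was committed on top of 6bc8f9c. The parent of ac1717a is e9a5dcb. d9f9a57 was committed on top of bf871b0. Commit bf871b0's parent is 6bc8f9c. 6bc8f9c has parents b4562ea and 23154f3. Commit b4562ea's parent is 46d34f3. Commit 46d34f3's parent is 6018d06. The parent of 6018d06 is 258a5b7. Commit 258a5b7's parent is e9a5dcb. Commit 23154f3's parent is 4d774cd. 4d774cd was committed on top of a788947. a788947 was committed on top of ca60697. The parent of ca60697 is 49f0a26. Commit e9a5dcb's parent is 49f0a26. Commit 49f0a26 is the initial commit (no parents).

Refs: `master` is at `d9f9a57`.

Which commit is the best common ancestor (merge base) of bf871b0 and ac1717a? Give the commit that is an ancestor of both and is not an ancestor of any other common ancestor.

e9a5dcb

Ancestors of bf871b0: {23154f3, 258a5b7, 46d34f3, 49f0a26, 4d774cd, 6018d06, 6bc8f9c, a788947, b4562ea, bf871b0, ca60697, e9a5dcb}.
Ancestors of ac1717a: {49f0a26, ac1717a, e9a5dcb}.
Common ancestors: {49f0a26, e9a5dcb}.
Among these, e9a5dcb is not an ancestor of any other common ancestor — it is the merge base.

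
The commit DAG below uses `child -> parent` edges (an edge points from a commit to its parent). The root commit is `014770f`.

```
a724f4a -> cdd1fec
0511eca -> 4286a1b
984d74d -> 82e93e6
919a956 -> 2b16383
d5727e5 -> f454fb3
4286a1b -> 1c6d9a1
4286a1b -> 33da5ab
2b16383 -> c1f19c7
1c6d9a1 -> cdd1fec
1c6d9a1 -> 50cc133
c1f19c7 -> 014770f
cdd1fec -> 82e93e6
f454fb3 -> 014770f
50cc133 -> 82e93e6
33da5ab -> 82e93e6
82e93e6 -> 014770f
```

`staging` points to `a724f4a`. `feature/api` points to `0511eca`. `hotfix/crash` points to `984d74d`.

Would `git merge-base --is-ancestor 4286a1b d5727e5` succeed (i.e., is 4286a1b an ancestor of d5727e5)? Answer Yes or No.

Ancestors of d5727e5: {014770f, d5727e5, f454fb3}.
4286a1b is not in that set, so it is not an ancestor of d5727e5.

No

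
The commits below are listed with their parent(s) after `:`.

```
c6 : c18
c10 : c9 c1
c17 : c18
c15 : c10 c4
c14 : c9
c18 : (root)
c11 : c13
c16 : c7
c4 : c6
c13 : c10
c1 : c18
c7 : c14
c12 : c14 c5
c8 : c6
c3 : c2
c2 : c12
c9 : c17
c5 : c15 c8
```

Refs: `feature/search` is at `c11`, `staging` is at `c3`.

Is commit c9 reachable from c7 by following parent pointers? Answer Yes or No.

Yes

Ancestors of c7 (commits reachable by following parents): {c14, c17, c18, c7, c9}.
c9 is in that set, so it is an ancestor of c7.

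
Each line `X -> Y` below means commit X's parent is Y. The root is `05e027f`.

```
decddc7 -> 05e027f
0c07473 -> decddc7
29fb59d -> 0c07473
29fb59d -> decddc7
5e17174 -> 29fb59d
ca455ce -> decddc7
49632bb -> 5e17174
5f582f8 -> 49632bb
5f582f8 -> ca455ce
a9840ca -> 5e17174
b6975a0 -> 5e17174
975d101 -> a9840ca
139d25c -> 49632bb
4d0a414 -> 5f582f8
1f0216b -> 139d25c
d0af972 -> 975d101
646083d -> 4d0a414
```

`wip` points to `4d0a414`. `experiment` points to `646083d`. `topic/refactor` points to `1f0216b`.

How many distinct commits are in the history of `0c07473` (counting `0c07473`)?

Walking parent pointers from 0c07473: reachable set = {05e027f, 0c07473, decddc7}.
That is 3 commits.

3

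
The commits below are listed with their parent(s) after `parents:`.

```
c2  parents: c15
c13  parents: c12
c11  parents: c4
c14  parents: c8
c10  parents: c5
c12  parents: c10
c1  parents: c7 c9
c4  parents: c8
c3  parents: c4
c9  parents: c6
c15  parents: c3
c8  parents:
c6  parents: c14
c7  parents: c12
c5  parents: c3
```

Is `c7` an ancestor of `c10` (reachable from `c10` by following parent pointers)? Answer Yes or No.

Ancestors of c10: {c10, c3, c4, c5, c8}.
c7 is not in that set, so it is not an ancestor of c10.

No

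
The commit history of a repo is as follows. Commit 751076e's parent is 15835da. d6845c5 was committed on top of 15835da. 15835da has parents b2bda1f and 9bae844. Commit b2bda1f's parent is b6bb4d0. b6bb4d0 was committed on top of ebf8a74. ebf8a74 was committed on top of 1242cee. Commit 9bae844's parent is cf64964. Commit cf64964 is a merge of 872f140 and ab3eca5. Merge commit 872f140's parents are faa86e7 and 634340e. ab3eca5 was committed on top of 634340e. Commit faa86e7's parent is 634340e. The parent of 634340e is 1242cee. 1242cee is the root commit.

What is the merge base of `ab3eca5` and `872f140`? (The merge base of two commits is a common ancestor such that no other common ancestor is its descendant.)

634340e

Ancestors of ab3eca5: {1242cee, 634340e, ab3eca5}.
Ancestors of 872f140: {1242cee, 634340e, 872f140, faa86e7}.
Common ancestors: {1242cee, 634340e}.
Among these, 634340e is not an ancestor of any other common ancestor — it is the merge base.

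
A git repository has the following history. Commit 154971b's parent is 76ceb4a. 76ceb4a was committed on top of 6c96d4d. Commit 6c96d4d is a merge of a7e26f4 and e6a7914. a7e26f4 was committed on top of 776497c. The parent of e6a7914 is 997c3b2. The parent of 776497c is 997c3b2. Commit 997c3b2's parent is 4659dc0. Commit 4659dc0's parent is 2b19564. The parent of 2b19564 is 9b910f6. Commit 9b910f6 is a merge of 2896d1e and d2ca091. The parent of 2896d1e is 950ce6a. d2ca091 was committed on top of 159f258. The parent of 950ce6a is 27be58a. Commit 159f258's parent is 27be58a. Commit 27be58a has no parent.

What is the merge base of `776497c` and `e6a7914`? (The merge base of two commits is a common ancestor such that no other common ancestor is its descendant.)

997c3b2

Ancestors of 776497c: {159f258, 27be58a, 2896d1e, 2b19564, 4659dc0, 776497c, 950ce6a, 997c3b2, 9b910f6, d2ca091}.
Ancestors of e6a7914: {159f258, 27be58a, 2896d1e, 2b19564, 4659dc0, 950ce6a, 997c3b2, 9b910f6, d2ca091, e6a7914}.
Common ancestors: {159f258, 27be58a, 2896d1e, 2b19564, 4659dc0, 950ce6a, 997c3b2, 9b910f6, d2ca091}.
Among these, 997c3b2 is not an ancestor of any other common ancestor — it is the merge base.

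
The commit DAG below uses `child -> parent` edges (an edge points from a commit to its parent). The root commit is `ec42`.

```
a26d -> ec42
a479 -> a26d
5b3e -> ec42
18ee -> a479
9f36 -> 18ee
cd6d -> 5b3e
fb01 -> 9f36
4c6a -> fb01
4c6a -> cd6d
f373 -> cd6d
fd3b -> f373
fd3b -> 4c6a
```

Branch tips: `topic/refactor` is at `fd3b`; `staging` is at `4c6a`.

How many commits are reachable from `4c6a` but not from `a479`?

Reachable from 4c6a: {18ee, 4c6a, 5b3e, 9f36, a26d, a479, cd6d, ec42, fb01}.
Reachable from a479: {a26d, a479, ec42}.
In 4c6a's history but not a479's: {18ee, 4c6a, 5b3e, 9f36, cd6d, fb01} — 6 commits.

6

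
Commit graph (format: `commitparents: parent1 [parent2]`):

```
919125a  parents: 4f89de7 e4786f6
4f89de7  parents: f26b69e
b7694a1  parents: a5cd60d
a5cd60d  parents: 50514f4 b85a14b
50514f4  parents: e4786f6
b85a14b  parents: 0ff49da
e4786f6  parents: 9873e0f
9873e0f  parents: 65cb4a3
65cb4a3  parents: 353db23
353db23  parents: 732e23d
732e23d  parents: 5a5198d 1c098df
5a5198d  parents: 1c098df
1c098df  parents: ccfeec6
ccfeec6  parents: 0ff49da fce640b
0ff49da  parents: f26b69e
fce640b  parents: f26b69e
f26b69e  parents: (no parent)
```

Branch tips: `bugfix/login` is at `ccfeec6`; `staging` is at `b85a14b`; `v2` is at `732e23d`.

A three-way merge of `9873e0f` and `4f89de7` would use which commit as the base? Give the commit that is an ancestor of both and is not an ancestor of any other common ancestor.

Ancestors of 9873e0f: {0ff49da, 1c098df, 353db23, 5a5198d, 65cb4a3, 732e23d, 9873e0f, ccfeec6, f26b69e, fce640b}.
Ancestors of 4f89de7: {4f89de7, f26b69e}.
Common ancestors: {f26b69e}.
The only common ancestor is f26b69e, so it is the merge base.

f26b69e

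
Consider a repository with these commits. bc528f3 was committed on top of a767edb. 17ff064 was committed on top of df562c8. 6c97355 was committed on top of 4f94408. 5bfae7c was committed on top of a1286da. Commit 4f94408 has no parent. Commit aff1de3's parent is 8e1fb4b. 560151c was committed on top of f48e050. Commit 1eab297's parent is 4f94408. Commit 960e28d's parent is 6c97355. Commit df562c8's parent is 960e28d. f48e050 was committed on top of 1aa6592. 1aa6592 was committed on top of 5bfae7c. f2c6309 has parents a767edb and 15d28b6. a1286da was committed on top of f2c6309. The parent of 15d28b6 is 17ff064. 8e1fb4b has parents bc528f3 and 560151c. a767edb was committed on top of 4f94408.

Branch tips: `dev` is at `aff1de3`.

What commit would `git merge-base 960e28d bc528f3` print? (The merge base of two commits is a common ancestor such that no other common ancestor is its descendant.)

Ancestors of 960e28d: {4f94408, 6c97355, 960e28d}.
Ancestors of bc528f3: {4f94408, a767edb, bc528f3}.
Common ancestors: {4f94408}.
The only common ancestor is 4f94408, so it is the merge base.

4f94408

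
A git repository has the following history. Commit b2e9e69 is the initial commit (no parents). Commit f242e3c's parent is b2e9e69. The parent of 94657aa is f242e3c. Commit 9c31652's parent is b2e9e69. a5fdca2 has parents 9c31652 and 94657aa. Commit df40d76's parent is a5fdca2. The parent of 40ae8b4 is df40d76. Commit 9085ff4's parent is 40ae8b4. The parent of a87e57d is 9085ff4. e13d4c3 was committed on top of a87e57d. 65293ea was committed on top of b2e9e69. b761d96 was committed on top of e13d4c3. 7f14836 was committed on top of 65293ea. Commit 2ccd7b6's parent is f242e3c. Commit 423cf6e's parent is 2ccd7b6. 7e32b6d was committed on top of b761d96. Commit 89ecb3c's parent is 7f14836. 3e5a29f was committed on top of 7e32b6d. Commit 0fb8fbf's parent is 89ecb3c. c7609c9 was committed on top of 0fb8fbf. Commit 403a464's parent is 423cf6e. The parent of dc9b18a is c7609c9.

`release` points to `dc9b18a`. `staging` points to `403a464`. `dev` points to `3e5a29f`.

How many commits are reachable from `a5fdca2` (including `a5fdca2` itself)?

Walking parent pointers from a5fdca2: reachable set = {94657aa, 9c31652, a5fdca2, b2e9e69, f242e3c}.
That is 5 commits.

5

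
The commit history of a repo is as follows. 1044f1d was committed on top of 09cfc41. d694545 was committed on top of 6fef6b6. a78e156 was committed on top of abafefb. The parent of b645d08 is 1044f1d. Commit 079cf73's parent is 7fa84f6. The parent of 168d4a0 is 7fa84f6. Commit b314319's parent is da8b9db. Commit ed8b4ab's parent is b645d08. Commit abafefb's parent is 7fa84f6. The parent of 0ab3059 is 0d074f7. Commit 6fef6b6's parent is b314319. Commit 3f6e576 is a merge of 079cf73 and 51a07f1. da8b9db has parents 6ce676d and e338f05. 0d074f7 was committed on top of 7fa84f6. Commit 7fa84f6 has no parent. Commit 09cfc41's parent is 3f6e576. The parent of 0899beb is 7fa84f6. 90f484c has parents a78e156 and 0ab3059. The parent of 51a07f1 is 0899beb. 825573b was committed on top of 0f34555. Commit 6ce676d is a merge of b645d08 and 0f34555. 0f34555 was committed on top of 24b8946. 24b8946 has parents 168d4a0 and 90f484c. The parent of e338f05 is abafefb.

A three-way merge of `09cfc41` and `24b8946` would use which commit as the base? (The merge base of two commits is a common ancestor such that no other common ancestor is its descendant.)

7fa84f6

Ancestors of 09cfc41: {079cf73, 0899beb, 09cfc41, 3f6e576, 51a07f1, 7fa84f6}.
Ancestors of 24b8946: {0ab3059, 0d074f7, 168d4a0, 24b8946, 7fa84f6, 90f484c, a78e156, abafefb}.
Common ancestors: {7fa84f6}.
The only common ancestor is 7fa84f6, so it is the merge base.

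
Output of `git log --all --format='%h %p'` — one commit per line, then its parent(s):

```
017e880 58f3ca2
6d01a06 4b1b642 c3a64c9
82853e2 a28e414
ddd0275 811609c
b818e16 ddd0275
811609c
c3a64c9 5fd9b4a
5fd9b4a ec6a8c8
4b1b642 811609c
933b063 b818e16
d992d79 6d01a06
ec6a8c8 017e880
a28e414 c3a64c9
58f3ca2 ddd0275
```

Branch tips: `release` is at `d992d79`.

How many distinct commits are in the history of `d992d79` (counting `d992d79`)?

Walking parent pointers from d992d79: reachable set = {017e880, 4b1b642, 58f3ca2, 5fd9b4a, 6d01a06, 811609c, c3a64c9, d992d79, ddd0275, ec6a8c8}.
That is 10 commits.

10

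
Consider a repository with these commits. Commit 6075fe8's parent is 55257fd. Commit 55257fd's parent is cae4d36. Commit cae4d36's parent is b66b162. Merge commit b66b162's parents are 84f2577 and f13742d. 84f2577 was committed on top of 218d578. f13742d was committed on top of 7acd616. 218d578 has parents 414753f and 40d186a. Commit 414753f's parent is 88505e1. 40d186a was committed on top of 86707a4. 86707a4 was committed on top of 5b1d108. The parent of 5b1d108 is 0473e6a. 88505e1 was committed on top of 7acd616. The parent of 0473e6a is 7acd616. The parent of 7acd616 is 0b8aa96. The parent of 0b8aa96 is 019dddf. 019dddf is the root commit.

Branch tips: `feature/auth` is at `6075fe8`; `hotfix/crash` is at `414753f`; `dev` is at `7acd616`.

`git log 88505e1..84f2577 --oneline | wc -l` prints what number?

Reachable from 84f2577: {019dddf, 0473e6a, 0b8aa96, 218d578, 40d186a, 414753f, 5b1d108, 7acd616, 84f2577, 86707a4, 88505e1}.
Reachable from 88505e1: {019dddf, 0b8aa96, 7acd616, 88505e1}.
In 84f2577's history but not 88505e1's: {0473e6a, 218d578, 40d186a, 414753f, 5b1d108, 84f2577, 86707a4} — 7 commits.

7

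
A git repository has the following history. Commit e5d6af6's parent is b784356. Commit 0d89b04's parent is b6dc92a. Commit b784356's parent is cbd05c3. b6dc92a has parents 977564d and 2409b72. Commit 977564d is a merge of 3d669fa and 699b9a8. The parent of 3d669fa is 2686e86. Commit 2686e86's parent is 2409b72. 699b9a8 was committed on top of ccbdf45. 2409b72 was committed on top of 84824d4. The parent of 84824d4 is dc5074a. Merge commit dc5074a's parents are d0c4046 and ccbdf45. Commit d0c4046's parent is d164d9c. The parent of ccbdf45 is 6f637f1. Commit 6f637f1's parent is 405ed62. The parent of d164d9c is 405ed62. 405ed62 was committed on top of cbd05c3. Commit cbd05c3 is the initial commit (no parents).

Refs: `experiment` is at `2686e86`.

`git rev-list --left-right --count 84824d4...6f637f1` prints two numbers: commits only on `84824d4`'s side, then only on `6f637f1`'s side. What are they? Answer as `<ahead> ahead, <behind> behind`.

5 ahead, 0 behind

Reachable from 84824d4: {405ed62, 6f637f1, 84824d4, cbd05c3, ccbdf45, d0c4046, d164d9c, dc5074a}.
Reachable from 6f637f1: {405ed62, 6f637f1, cbd05c3}.
Only in 84824d4's history (ahead): {84824d4, ccbdf45, d0c4046, d164d9c, dc5074a} — 5.
Only in 6f637f1's history (behind): {} — 0.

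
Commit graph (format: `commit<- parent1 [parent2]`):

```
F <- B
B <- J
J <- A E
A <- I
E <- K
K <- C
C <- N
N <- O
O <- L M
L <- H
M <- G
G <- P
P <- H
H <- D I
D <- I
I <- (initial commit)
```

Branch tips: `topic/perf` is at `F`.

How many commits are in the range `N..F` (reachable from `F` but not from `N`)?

7

Reachable from F: {A, B, C, D, E, F, G, H, I, J, K, L, M, N, O, P}.
Reachable from N: {D, G, H, I, L, M, N, O, P}.
In F's history but not N's: {A, B, C, E, F, J, K} — 7 commits.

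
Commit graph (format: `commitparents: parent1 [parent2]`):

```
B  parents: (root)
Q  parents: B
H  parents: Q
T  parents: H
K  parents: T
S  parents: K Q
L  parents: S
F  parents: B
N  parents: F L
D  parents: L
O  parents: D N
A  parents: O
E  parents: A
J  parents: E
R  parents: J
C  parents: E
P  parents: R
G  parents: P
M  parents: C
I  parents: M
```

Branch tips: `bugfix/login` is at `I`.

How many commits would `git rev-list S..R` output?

9

Reachable from R: {A, B, D, E, F, H, J, K, L, N, O, Q, R, S, T}.
Reachable from S: {B, H, K, Q, S, T}.
In R's history but not S's: {A, D, E, F, J, L, N, O, R} — 9 commits.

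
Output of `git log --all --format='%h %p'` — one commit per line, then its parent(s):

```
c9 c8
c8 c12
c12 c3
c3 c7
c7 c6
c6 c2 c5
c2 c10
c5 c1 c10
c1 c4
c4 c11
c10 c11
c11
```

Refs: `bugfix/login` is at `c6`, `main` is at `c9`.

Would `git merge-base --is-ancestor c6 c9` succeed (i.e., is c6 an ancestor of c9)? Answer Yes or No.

Ancestors of c9 (commits reachable by following parents): {c1, c10, c11, c12, c2, c3, c4, c5, c6, c7, c8, c9}.
c6 is in that set, so it is an ancestor of c9.

Yes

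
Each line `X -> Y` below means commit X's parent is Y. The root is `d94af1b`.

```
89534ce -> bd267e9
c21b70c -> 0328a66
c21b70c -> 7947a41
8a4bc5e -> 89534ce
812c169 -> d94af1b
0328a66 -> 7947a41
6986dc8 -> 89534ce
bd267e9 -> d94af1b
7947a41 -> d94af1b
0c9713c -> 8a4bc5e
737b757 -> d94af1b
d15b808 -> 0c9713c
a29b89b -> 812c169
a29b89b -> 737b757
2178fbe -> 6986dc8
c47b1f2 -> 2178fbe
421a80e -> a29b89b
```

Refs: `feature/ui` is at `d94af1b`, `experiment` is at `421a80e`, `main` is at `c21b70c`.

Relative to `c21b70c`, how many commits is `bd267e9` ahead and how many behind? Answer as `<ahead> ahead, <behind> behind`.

1 ahead, 3 behind

Reachable from bd267e9: {bd267e9, d94af1b}.
Reachable from c21b70c: {0328a66, 7947a41, c21b70c, d94af1b}.
Only in bd267e9's history (ahead): {bd267e9} — 1.
Only in c21b70c's history (behind): {0328a66, 7947a41, c21b70c} — 3.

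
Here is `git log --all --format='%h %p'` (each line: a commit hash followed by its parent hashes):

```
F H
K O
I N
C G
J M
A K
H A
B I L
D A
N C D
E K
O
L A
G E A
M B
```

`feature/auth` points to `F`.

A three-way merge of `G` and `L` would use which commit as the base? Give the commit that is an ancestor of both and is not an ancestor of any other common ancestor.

A

Ancestors of G: {A, E, G, K, O}.
Ancestors of L: {A, K, L, O}.
Common ancestors: {A, K, O}.
Among these, A is not an ancestor of any other common ancestor — it is the merge base.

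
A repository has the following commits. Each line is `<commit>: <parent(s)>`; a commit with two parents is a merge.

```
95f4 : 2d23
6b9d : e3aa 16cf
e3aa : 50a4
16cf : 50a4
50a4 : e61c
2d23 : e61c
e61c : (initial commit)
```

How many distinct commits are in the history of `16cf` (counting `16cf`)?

Walking parent pointers from 16cf: reachable set = {16cf, 50a4, e61c}.
That is 3 commits.

3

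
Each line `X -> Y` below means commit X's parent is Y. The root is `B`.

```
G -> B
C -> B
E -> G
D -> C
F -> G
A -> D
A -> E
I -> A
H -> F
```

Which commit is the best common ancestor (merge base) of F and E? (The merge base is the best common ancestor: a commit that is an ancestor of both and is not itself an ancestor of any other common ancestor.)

Ancestors of F: {B, F, G}.
Ancestors of E: {B, E, G}.
Common ancestors: {B, G}.
Among these, G is not an ancestor of any other common ancestor — it is the merge base.

G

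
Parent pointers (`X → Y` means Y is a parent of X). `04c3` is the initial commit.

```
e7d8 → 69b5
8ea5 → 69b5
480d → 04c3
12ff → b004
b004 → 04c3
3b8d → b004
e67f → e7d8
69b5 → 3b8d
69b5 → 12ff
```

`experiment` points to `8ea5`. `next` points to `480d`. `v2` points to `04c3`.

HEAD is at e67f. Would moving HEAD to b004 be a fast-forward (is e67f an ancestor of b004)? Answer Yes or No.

No

A fast-forward from e67f to b004 is possible iff e67f is an ancestor of b004.
Ancestors of b004: {04c3, b004}.
e67f is not among them, so fast-forward is not possible.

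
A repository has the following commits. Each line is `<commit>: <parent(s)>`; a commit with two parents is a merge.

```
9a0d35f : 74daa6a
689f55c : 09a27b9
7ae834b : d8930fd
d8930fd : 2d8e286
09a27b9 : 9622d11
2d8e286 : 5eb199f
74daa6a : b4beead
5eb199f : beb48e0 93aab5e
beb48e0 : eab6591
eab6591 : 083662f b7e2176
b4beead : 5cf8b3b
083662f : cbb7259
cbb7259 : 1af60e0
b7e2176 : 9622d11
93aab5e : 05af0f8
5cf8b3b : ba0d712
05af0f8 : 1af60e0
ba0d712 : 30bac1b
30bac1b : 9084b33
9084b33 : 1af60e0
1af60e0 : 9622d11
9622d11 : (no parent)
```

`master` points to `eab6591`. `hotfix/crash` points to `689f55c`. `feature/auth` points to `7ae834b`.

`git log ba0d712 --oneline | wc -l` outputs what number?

5

Walking parent pointers from ba0d712: reachable set = {1af60e0, 30bac1b, 9084b33, 9622d11, ba0d712}.
That is 5 commits.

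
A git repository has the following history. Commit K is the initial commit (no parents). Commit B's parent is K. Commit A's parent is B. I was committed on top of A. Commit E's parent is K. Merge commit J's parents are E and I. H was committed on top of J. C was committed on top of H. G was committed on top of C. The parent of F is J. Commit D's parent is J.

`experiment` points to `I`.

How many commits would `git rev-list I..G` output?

Reachable from G: {A, B, C, E, G, H, I, J, K}.
Reachable from I: {A, B, I, K}.
In G's history but not I's: {C, E, G, H, J} — 5 commits.

5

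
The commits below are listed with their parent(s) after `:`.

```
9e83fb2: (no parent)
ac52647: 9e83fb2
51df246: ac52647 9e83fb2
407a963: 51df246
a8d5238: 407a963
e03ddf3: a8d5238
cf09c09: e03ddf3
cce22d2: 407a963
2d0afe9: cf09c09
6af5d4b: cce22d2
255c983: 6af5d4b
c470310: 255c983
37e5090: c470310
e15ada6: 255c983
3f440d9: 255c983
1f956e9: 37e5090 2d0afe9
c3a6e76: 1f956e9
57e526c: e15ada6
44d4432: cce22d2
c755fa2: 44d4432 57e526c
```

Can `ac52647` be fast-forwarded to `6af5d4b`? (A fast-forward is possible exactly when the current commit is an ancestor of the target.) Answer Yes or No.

A fast-forward from ac52647 to 6af5d4b is possible iff ac52647 is an ancestor of 6af5d4b.
Ancestors of 6af5d4b: {407a963, 51df246, 6af5d4b, 9e83fb2, ac52647, cce22d2}.
ac52647 is among them, so fast-forward is possible.

Yes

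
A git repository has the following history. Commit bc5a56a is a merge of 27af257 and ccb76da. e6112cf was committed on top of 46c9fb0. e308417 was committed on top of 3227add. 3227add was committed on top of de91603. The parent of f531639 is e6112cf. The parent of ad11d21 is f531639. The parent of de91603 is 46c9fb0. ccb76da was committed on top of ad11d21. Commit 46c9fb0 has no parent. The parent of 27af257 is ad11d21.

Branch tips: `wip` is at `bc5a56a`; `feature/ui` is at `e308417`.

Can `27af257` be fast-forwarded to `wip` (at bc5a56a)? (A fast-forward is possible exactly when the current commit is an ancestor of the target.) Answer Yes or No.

A fast-forward from 27af257 to bc5a56a is possible iff 27af257 is an ancestor of bc5a56a.
Ancestors of bc5a56a: {27af257, 46c9fb0, ad11d21, bc5a56a, ccb76da, e6112cf, f531639}.
27af257 is among them, so fast-forward is possible.

Yes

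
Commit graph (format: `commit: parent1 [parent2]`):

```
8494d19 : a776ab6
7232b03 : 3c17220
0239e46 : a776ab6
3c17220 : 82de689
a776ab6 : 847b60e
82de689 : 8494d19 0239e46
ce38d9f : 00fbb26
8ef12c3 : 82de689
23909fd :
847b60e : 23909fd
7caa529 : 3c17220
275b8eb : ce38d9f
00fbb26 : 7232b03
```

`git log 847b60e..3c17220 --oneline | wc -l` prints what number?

Reachable from 3c17220: {0239e46, 23909fd, 3c17220, 82de689, 847b60e, 8494d19, a776ab6}.
Reachable from 847b60e: {23909fd, 847b60e}.
In 3c17220's history but not 847b60e's: {0239e46, 3c17220, 82de689, 8494d19, a776ab6} — 5 commits.

5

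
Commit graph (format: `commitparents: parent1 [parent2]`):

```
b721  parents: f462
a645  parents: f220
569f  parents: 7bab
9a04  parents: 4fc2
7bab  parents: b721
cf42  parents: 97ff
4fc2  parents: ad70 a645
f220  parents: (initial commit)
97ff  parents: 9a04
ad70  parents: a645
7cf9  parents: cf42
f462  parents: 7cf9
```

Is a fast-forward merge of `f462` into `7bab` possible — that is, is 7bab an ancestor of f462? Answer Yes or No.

A fast-forward from 7bab to f462 is possible iff 7bab is an ancestor of f462.
Ancestors of f462: {4fc2, 7cf9, 97ff, 9a04, a645, ad70, cf42, f220, f462}.
7bab is not among them, so fast-forward is not possible.

No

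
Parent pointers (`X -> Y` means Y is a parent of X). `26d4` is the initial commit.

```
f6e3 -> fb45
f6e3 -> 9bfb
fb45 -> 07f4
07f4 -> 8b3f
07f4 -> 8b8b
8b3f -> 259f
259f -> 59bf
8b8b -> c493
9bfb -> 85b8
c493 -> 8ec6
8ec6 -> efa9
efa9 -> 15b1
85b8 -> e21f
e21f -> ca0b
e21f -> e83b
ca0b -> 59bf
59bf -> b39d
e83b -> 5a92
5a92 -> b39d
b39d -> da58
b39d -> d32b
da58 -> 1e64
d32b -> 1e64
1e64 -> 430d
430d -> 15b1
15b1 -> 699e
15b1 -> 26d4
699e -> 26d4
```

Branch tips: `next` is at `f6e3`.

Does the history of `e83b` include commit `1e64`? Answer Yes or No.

Yes

Ancestors of e83b (commits reachable by following parents): {15b1, 1e64, 26d4, 430d, 5a92, 699e, b39d, d32b, da58, e83b}.
1e64 is in that set, so it is an ancestor of e83b.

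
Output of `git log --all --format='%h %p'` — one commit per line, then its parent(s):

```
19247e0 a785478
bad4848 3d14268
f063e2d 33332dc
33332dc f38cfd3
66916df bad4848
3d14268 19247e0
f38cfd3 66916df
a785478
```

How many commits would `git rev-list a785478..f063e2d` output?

7

Reachable from f063e2d: {19247e0, 33332dc, 3d14268, 66916df, a785478, bad4848, f063e2d, f38cfd3}.
Reachable from a785478: {a785478}.
In f063e2d's history but not a785478's: {19247e0, 33332dc, 3d14268, 66916df, bad4848, f063e2d, f38cfd3} — 7 commits.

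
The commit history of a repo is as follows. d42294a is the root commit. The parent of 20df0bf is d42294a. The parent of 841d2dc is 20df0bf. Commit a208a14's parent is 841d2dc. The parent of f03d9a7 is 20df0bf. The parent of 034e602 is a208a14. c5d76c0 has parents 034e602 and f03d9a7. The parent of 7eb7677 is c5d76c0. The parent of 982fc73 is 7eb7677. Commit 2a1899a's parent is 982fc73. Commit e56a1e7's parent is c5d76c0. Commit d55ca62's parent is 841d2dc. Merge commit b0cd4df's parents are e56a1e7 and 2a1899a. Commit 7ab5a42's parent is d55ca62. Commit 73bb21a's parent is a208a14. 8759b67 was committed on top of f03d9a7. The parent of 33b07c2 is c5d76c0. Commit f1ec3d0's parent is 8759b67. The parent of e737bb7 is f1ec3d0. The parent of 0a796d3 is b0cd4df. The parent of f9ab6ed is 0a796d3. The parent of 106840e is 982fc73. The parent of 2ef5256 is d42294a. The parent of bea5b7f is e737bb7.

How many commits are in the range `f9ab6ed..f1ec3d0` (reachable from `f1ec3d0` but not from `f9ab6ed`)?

Reachable from f1ec3d0: {20df0bf, 8759b67, d42294a, f03d9a7, f1ec3d0}.
Reachable from f9ab6ed: {034e602, 0a796d3, 20df0bf, 2a1899a, 7eb7677, 841d2dc, 982fc73, a208a14, b0cd4df, c5d76c0, d42294a, e56a1e7, f03d9a7, f9ab6ed}.
In f1ec3d0's history but not f9ab6ed's: {8759b67, f1ec3d0} — 2 commits.

2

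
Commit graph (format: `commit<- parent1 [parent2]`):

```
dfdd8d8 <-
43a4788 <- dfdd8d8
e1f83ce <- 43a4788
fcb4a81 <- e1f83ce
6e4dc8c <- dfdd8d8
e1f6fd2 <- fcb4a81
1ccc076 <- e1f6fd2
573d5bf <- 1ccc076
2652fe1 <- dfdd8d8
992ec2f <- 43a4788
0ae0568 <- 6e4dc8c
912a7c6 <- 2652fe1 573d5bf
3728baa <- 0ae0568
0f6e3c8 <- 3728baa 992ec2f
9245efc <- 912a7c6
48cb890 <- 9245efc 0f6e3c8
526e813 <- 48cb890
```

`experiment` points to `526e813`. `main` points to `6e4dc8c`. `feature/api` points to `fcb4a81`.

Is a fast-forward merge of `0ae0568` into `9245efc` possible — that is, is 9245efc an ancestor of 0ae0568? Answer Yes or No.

No

A fast-forward from 9245efc to 0ae0568 is possible iff 9245efc is an ancestor of 0ae0568.
Ancestors of 0ae0568: {0ae0568, 6e4dc8c, dfdd8d8}.
9245efc is not among them, so fast-forward is not possible.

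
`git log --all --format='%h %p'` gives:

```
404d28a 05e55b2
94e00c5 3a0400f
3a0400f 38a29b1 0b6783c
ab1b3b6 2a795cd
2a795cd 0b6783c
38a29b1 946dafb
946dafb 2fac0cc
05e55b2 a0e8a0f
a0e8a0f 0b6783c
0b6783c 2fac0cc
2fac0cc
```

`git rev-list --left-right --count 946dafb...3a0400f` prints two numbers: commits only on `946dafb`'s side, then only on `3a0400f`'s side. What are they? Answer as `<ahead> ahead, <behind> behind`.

0 ahead, 3 behind

Reachable from 946dafb: {2fac0cc, 946dafb}.
Reachable from 3a0400f: {0b6783c, 2fac0cc, 38a29b1, 3a0400f, 946dafb}.
Only in 946dafb's history (ahead): {} — 0.
Only in 3a0400f's history (behind): {0b6783c, 38a29b1, 3a0400f} — 3.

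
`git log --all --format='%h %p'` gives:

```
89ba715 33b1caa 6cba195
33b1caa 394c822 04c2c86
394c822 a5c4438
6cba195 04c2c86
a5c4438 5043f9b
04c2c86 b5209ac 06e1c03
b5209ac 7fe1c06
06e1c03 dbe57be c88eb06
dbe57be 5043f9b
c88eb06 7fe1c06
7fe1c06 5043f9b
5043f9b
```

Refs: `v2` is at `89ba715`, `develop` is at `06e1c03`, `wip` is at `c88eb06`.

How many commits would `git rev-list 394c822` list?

Walking parent pointers from 394c822: reachable set = {394c822, 5043f9b, a5c4438}.
That is 3 commits.

3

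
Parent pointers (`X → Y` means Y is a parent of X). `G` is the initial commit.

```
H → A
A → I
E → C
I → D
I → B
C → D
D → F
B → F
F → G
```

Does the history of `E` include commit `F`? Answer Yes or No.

Ancestors of E (commits reachable by following parents): {C, D, E, F, G}.
F is in that set, so it is an ancestor of E.

Yes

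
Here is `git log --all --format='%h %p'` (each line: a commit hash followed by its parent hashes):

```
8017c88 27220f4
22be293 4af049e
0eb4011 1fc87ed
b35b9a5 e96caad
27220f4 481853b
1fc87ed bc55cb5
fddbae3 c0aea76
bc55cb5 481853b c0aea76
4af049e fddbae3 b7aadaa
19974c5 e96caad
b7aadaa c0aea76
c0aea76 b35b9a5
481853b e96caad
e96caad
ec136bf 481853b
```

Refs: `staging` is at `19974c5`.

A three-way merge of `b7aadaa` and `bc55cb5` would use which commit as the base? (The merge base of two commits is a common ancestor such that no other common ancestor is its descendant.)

c0aea76

Ancestors of b7aadaa: {b35b9a5, b7aadaa, c0aea76, e96caad}.
Ancestors of bc55cb5: {481853b, b35b9a5, bc55cb5, c0aea76, e96caad}.
Common ancestors: {b35b9a5, c0aea76, e96caad}.
Among these, c0aea76 is not an ancestor of any other common ancestor — it is the merge base.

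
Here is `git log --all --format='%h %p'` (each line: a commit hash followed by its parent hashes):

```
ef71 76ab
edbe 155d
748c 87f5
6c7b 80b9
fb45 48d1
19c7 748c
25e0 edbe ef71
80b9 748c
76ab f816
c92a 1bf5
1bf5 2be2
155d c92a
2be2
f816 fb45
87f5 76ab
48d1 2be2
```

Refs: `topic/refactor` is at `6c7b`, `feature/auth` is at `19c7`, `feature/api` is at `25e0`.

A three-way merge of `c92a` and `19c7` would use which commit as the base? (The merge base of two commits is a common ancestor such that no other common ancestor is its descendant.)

Ancestors of c92a: {1bf5, 2be2, c92a}.
Ancestors of 19c7: {19c7, 2be2, 48d1, 748c, 76ab, 87f5, f816, fb45}.
Common ancestors: {2be2}.
The only common ancestor is 2be2, so it is the merge base.

2be2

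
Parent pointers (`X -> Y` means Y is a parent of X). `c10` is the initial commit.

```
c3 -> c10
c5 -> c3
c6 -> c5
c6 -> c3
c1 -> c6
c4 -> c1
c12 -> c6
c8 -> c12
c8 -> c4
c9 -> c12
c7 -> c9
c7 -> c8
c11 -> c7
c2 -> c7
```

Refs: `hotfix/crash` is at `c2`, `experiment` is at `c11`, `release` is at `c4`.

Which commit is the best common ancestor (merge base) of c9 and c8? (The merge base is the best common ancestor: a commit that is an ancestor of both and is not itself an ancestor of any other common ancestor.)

Ancestors of c9: {c10, c12, c3, c5, c6, c9}.
Ancestors of c8: {c1, c10, c12, c3, c4, c5, c6, c8}.
Common ancestors: {c10, c12, c3, c5, c6}.
Among these, c12 is not an ancestor of any other common ancestor — it is the merge base.

c12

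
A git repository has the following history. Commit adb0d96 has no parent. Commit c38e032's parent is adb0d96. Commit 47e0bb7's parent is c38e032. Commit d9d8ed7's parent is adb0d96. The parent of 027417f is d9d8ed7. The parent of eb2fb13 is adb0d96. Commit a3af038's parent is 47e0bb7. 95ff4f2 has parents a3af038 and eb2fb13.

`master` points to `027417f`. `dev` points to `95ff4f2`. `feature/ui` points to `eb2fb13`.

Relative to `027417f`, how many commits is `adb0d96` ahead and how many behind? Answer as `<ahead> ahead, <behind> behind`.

Reachable from adb0d96: {adb0d96}.
Reachable from 027417f: {027417f, adb0d96, d9d8ed7}.
Only in adb0d96's history (ahead): {} — 0.
Only in 027417f's history (behind): {027417f, d9d8ed7} — 2.

0 ahead, 2 behind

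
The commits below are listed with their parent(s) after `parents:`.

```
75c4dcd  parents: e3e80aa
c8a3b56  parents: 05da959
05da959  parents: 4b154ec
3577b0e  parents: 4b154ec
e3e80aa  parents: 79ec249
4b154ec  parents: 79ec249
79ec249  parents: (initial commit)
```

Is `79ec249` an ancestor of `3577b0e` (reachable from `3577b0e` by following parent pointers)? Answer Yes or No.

Yes

Ancestors of 3577b0e (commits reachable by following parents): {3577b0e, 4b154ec, 79ec249}.
79ec249 is in that set, so it is an ancestor of 3577b0e.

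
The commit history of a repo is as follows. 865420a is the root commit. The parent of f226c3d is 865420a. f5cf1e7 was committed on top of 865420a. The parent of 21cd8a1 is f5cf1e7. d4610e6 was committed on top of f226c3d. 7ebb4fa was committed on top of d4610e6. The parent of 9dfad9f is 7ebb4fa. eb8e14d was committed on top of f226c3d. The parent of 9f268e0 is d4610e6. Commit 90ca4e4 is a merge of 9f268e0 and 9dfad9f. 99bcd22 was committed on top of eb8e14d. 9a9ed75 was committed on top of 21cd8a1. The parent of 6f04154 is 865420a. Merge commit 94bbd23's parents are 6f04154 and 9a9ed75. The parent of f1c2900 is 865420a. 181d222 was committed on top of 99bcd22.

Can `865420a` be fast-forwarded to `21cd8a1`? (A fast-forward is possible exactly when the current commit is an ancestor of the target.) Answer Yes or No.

Yes

A fast-forward from 865420a to 21cd8a1 is possible iff 865420a is an ancestor of 21cd8a1.
Ancestors of 21cd8a1: {21cd8a1, 865420a, f5cf1e7}.
865420a is among them, so fast-forward is possible.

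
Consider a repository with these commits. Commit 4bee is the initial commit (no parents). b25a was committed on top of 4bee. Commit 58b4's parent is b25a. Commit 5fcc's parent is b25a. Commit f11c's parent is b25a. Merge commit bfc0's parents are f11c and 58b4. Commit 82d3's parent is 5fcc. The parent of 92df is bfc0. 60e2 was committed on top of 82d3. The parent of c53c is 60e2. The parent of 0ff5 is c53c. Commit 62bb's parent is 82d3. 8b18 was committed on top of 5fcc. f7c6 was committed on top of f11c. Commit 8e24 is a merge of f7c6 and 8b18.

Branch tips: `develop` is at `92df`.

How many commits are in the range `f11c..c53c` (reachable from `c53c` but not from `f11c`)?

4

Reachable from c53c: {4bee, 5fcc, 60e2, 82d3, b25a, c53c}.
Reachable from f11c: {4bee, b25a, f11c}.
In c53c's history but not f11c's: {5fcc, 60e2, 82d3, c53c} — 4 commits.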